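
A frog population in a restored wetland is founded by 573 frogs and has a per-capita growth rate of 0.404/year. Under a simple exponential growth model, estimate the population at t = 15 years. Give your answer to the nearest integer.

N(t) = N₀·e^(rt) = 573 × e^(0.404×15) = 573 × e^6.06.
e^6.06 ≈ 428.38, so N ≈ 573 × 428.38 = 245459.

245459 frogs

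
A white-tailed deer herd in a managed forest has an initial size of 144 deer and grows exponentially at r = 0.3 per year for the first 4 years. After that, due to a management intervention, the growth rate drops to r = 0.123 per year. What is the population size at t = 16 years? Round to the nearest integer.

2092 deer

Phase 1: N(4) = 144·e^(0.3×4) = 144·e^1.2 = 478.097.
Phase 2 runs for 16 − 4 = 12 years at r = 0.123.
N(16) = 478.097·e^(0.123×12) = 478.097·e^1.476 = 2091.87.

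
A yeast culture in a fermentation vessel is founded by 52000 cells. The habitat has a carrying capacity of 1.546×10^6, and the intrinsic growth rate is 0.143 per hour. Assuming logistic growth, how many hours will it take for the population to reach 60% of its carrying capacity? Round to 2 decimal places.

26.32 hours

A = (K − N₀)/N₀ = (1.546×10^6 − 52000)/52000 = 28.731.
Solve 1.546×10^6/(1 + 28.731·e^(−0.143t)) = 927600: 1 + 28.731·e^(−0.143t) = 1.6667, so e^(−0.143t) = 0.0232039.
−0.143·t = ln(0.0232039) = -3.7634, so t = 3.7634/0.143 = 26.318.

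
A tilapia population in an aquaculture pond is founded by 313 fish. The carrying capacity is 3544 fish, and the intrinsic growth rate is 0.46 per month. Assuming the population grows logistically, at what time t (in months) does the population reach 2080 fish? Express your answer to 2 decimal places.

A = (K − N₀)/N₀ = (3544 − 313)/313 = 10.323.
Solve 3544/(1 + 10.323·e^(−0.46t)) = 2080: 1 + 10.323·e^(−0.46t) = 1.7038, so e^(−0.46t) = 0.0681844.
−0.46·t = ln(0.0681844) = -2.6855, so t = 2.6855/0.46 = 5.8381.

5.84 months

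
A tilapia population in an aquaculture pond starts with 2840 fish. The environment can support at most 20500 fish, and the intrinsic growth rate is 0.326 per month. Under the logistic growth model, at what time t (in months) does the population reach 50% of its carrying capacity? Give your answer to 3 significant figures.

A = (K − N₀)/N₀ = (20500 − 2840)/2840 = 6.2183.
Solve 20500/(1 + 6.2183·e^(−0.326t)) = 10250: 1 + 6.2183·e^(−0.326t) = 2, so e^(−0.326t) = 0.160815.
−0.326·t = ln(0.160815) = -1.8275, so t = 1.8275/0.326 = 5.6058.

5.61 months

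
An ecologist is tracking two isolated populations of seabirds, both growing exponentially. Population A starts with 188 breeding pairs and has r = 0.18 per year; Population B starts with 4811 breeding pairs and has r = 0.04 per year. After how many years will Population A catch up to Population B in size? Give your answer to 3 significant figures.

23.2 years

Set 188·e^(0.18t) = 4811·e^(0.04t).
e^((0.18 − 0.04)t) = 4811/188 → e^(0.14·t) = 25.59.
0.14·t = ln(25.59) = 3.2422, so t = 3.2422/0.14 = 23.159.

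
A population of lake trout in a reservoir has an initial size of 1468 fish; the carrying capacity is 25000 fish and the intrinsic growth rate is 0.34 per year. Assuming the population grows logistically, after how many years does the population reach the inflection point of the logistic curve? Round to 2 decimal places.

Logistic growth is fastest at N = K/2 = 12500.
A = (K − N₀)/N₀ = 16.03. Set K/(1 + A·e^(−rt)) = K/2 → A·e^(−rt) = 1.
e^(−0.34t) = 1/16.03 = 0.0623831, so t = ln(16.03)/0.34 = 2.7745/0.34 = 8.1602.

8.16 years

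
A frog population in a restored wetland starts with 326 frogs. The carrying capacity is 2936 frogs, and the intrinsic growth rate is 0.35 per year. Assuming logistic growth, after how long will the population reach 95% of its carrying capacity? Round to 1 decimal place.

A = (K − N₀)/N₀ = (2936 − 326)/326 = 8.0061.
Solve 2936/(1 + 8.0061·e^(−0.35t)) = 2789.2: 1 + 8.0061·e^(−0.35t) = 1.0526, so e^(−0.35t) = 0.00657391.
−0.35·t = ln(0.00657391) = -5.0246, so t = 5.0246/0.35 = 14.356.

14.4 years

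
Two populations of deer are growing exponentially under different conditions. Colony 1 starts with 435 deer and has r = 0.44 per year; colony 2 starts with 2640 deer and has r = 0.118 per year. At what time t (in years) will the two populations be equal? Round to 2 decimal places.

5.60 years

Set 435·e^(0.44t) = 2640·e^(0.118t).
e^((0.44 − 0.118)t) = 2640/435 → e^(0.322·t) = 6.069.
0.322·t = ln(6.069) = 1.8032, so t = 1.8032/0.322 = 5.6.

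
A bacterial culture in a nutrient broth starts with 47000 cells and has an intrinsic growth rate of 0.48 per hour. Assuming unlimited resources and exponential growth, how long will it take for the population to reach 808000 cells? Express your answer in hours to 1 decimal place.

5.9 hours

Set N₀·e^(rt) = 808000: e^(0.48·t) = 808000/47000 = 17.191.
0.48·t = ln(17.191) = 2.8444, so t = 2.8444/0.48 = 5.9259.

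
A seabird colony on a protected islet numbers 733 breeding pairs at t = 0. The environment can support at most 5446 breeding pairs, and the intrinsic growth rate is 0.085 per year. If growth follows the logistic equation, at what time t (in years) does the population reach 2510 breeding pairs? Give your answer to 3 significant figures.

A = (K − N₀)/N₀ = (5446 − 733)/733 = 6.4297.
Solve 5446/(1 + 6.4297·e^(−0.085t)) = 2510: 1 + 6.4297·e^(−0.085t) = 2.1697, so e^(−0.085t) = 0.181924.
−0.085·t = ln(0.181924) = -1.7042, so t = 1.7042/0.085 = 20.049.

20.0 years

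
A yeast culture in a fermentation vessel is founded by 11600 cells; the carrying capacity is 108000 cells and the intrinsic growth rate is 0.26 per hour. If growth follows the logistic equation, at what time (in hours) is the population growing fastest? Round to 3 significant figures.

Logistic growth is fastest at N = K/2 = 54000.
A = (K − N₀)/N₀ = 8.3103. Set K/(1 + A·e^(−rt)) = K/2 → A·e^(−rt) = 1.
e^(−0.26t) = 1/8.3103 = 0.120332, so t = ln(8.3103)/0.26 = 2.1175/0.26 = 8.1442.

8.14 hours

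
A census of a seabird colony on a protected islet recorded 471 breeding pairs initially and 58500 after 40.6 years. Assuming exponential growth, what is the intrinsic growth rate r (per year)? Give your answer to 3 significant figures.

0.119 per year

From N(t) = N₀·e^(rt): e^(r·40.6) = 58500/471 = 124.2.
r·40.6 = ln(124.2) = 4.8219, so r = 4.8219/40.6 = 0.11877.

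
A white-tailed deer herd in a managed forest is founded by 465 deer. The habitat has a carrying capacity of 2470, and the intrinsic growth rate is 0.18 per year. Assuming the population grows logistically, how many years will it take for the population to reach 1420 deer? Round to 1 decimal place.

9.8 years

A = (K − N₀)/N₀ = (2470 − 465)/465 = 4.3118.
Solve 2470/(1 + 4.3118·e^(−0.18t)) = 1420: 1 + 4.3118·e^(−0.18t) = 1.7394, so e^(−0.18t) = 0.17149.
−0.18·t = ln(0.17149) = -1.7632, so t = 1.7632/0.18 = 9.7957.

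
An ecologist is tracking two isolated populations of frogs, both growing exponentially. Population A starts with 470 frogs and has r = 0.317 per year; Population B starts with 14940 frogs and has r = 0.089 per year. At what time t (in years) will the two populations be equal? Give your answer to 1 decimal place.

Set 470·e^(0.317t) = 14940·e^(0.089t).
e^((0.317 − 0.089)t) = 14940/470 → e^(0.228·t) = 31.787.
0.228·t = ln(31.787) = 3.4591, so t = 3.4591/0.228 = 15.171.

15.2 years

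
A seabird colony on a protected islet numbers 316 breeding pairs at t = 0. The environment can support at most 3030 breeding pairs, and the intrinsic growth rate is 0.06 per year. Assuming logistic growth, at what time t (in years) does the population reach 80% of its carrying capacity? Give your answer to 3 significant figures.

A = (K − N₀)/N₀ = (3030 − 316)/316 = 8.5886.
Solve 3030/(1 + 8.5886·e^(−0.06t)) = 2424: 1 + 8.5886·e^(−0.06t) = 1.25, so e^(−0.06t) = 0.0291083.
−0.06·t = ln(0.0291083) = -3.5367, so t = 3.5367/0.06 = 58.946.

58.9 years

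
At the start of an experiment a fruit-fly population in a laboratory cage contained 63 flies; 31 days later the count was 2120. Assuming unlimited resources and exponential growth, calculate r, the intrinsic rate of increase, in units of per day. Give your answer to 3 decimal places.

0.113 per day

From N(t) = N₀·e^(rt): e^(r·31) = 2120/63 = 33.651.
r·31 = ln(33.651) = 3.516, so r = 3.516/31 = 0.11342.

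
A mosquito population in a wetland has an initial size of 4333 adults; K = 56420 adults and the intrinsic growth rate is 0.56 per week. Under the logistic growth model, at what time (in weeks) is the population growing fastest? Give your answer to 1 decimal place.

Logistic growth is fastest at N = K/2 = 28210.
A = (K − N₀)/N₀ = 12.021. Set K/(1 + A·e^(−rt)) = K/2 → A·e^(−rt) = 1.
e^(−0.56t) = 1/12.021 = 0.0831877, so t = ln(12.021)/0.56 = 2.4867/0.56 = 4.4405.

4.4 weeks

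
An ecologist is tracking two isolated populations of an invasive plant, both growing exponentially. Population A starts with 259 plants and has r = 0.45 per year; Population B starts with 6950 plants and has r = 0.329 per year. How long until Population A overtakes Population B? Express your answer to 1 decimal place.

27.2 years

Set 259·e^(0.45t) = 6950·e^(0.329t).
e^((0.45 − 0.329)t) = 6950/259 → e^(0.121·t) = 26.834.
0.121·t = ln(26.834) = 3.2897, so t = 3.2897/0.121 = 27.187.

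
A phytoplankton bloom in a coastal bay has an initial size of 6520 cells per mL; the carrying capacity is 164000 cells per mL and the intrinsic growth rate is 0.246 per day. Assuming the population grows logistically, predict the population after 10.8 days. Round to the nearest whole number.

A = (K − N₀)/N₀ = (164000 − 6520)/6520 = 24.153.
N(t) = K/(1 + A·e^(−rt)) = 164000/(1 + 24.153×e^(−0.246×10.8)).
e^(−2.657) = 0.070172; denominator = 1 + 24.153×0.070172 = 2.6949.
N = 164000/2.6949 = 60855.7.

60856 cells per mL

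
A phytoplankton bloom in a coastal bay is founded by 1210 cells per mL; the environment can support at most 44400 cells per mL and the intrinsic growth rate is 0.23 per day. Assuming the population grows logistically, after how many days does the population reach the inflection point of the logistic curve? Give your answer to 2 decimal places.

Logistic growth is fastest at N = K/2 = 22200.
A = (K − N₀)/N₀ = 35.694. Set K/(1 + A·e^(−rt)) = K/2 → A·e^(−rt) = 1.
e^(−0.23t) = 1/35.694 = 0.0280157, so t = ln(35.694)/0.23 = 3.575/0.23 = 15.543.

15.54 days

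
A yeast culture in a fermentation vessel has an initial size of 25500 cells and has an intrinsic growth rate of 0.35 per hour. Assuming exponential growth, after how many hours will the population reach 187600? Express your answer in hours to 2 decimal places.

5.70 hours

Set N₀·e^(rt) = 187600: e^(0.35·t) = 187600/25500 = 7.3569.
0.35·t = ln(7.3569) = 1.9956, so t = 1.9956/0.35 = 5.7018.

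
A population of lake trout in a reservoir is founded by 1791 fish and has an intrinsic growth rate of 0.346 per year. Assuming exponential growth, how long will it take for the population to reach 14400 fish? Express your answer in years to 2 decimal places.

Set N₀·e^(rt) = 14400: e^(0.346·t) = 14400/1791 = 8.0402.
0.346·t = ln(8.0402) = 2.0845, so t = 2.0845/0.346 = 6.0244.

6.02 years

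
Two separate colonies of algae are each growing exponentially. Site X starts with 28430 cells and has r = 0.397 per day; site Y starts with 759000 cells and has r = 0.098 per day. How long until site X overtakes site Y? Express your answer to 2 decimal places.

Set 28430·e^(0.397t) = 759000·e^(0.098t).
e^((0.397 − 0.098)t) = 759000/28430 → e^(0.299·t) = 26.697.
0.299·t = ln(26.697) = 3.2846, so t = 3.2846/0.299 = 10.985.

10.99 days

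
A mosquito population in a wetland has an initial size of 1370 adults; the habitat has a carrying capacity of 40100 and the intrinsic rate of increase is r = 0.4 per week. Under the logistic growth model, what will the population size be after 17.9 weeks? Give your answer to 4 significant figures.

39240 adults

A = (K − N₀)/N₀ = (40100 − 1370)/1370 = 28.27.
N(t) = K/(1 + A·e^(−rt)) = 40100/(1 + 28.27×e^(−0.4×17.9)).
e^(−7.16) = 0.00077705; denominator = 1 + 28.27×0.00077705 = 1.022.
N = 40100/1.022 = 39238.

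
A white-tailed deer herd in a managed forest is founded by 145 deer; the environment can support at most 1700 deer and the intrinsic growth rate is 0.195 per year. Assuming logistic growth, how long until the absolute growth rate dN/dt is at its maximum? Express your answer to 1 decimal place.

12.2 years

Logistic growth is fastest at N = K/2 = 850.
A = (K − N₀)/N₀ = 10.724. Set K/(1 + A·e^(−rt)) = K/2 → A·e^(−rt) = 1.
e^(−0.195t) = 1/10.724 = 0.0932476, so t = ln(10.724)/0.195 = 2.3725/0.195 = 12.167.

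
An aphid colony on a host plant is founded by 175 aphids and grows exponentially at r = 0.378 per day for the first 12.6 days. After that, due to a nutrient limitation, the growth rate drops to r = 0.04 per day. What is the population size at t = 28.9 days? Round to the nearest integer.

39324 aphids

Phase 1: N(12.6) = 175·e^(0.378×12.6) = 175·e^4.763 = 20487.8.
Phase 2 runs for 28.9 − 12.6 = 16.3 days at r = 0.04.
N(28.9) = 20487.8·e^(0.04×16.3) = 20487.8·e^0.652 = 39323.8.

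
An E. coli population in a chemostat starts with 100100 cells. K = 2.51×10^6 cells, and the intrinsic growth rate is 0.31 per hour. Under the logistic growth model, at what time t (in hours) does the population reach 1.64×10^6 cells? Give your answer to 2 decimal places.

12.31 hours

A = (K − N₀)/N₀ = (2.51×10^6 − 100100)/100100 = 24.075.
Solve 2.51×10^6/(1 + 24.075·e^(−0.31t)) = 1.64×10^6: 1 + 24.075·e^(−0.31t) = 1.5305, so e^(−0.31t) = 0.0220349.
−0.31·t = ln(0.0220349) = -3.8151, so t = 3.8151/0.31 = 12.307.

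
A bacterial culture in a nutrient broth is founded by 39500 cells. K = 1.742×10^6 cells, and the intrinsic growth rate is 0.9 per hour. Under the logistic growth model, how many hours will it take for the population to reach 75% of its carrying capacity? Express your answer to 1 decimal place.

5.4 hours

A = (K − N₀)/N₀ = (1.742×10^6 − 39500)/39500 = 43.101.
Solve 1.742×10^6/(1 + 43.101·e^(−0.9t)) = 1.3065×10^6: 1 + 43.101·e^(−0.9t) = 1.3333, so e^(−0.9t) = 0.00773372.
−0.9·t = ln(0.00773372) = -4.8622, so t = 4.8622/0.9 = 5.4024.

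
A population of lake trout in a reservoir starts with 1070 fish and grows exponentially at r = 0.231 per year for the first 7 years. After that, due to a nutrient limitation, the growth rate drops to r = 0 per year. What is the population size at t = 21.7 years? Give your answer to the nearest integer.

Phase 1: N(7) = 1070·e^(0.231×7) = 1070·e^1.617 = 5390.61.
Phase 2 runs for 21.7 − 7 = 14.7 years at r = 0.
N(21.7) = 5390.61·e^(0×14.7) = 5390.61·e^0 = 5390.61.

5391 fish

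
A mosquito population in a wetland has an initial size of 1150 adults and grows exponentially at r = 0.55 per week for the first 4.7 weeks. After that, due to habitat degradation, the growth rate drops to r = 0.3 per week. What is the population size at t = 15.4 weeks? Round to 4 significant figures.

378000 adults

Phase 1: N(4.7) = 1150·e^(0.55×4.7) = 1150·e^2.585 = 15252.8.
Phase 2 runs for 15.4 − 4.7 = 10.7 weeks at r = 0.3.
N(15.4) = 15252.8·e^(0.3×10.7) = 15252.8·e^3.21 = 377950.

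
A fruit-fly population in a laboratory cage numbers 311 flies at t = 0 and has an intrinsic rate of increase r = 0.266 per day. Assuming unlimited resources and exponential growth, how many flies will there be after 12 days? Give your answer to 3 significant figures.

7570 flies

N(t) = N₀·e^(rt) = 311 × e^(0.266×12) = 311 × e^3.192.
e^3.192 ≈ 24.337, so N ≈ 311 × 24.337 = 7568.82.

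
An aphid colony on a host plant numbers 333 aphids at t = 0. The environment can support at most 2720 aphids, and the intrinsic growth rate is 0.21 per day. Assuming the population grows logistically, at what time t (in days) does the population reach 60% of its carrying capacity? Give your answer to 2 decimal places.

A = (K − N₀)/N₀ = (2720 − 333)/333 = 7.1682.
Solve 2720/(1 + 7.1682·e^(−0.21t)) = 1632: 1 + 7.1682·e^(−0.21t) = 1.6667, so e^(−0.21t) = 0.0930038.
−0.21·t = ln(0.0930038) = -2.3751, so t = 2.3751/0.21 = 11.31.

11.31 days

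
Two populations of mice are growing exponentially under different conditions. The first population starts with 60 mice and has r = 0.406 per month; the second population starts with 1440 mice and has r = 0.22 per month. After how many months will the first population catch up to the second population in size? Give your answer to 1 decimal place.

Set 60·e^(0.406t) = 1440·e^(0.22t).
e^((0.406 − 0.22)t) = 1440/60 → e^(0.186·t) = 24.
0.186·t = ln(24) = 3.1781, so t = 3.1781/0.186 = 17.086.

17.1 months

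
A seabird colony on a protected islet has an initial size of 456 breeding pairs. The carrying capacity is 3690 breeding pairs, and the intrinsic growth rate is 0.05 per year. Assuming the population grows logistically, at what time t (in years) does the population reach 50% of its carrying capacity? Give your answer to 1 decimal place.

A = (K − N₀)/N₀ = (3690 − 456)/456 = 7.0921.
Solve 3690/(1 + 7.0921·e^(−0.05t)) = 1845: 1 + 7.0921·e^(−0.05t) = 2, so e^(−0.05t) = 0.141002.
−0.05·t = ln(0.141002) = -1.959, so t = 1.959/0.05 = 39.18.

39.2 years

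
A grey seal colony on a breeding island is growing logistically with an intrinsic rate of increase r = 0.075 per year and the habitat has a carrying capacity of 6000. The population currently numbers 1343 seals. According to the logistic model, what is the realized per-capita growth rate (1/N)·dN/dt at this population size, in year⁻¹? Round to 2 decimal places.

(1/N)·dN/dt = r(1 − N/K) = 0.075 × (1 − 1343/6000).
= 0.075 × 0.77617 = 0.058213.

0.06 per year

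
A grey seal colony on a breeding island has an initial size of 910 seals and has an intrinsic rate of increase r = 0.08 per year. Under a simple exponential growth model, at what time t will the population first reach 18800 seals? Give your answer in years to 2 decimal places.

Set N₀·e^(rt) = 18800: e^(0.08·t) = 18800/910 = 20.659.
0.08·t = ln(20.659) = 3.0282, so t = 3.0282/0.08 = 37.852.

37.85 years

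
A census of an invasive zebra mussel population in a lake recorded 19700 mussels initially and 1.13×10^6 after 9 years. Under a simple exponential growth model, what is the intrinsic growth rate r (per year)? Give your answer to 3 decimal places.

From N(t) = N₀·e^(rt): e^(r·9) = 1.13×10^6/19700 = 57.36.
r·9 = ln(57.36) = 4.0494, so r = 4.0494/9 = 0.44993.

0.450 per year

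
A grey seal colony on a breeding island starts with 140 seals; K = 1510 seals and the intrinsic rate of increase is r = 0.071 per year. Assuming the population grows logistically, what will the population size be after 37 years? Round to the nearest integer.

884 seals

A = (K − N₀)/N₀ = (1510 − 140)/140 = 9.7857.
N(t) = K/(1 + A·e^(−rt)) = 1510/(1 + 9.7857×e^(−0.071×37)).
e^(−2.627) = 0.072295; denominator = 1 + 9.7857×0.072295 = 1.7075.
N = 1510/1.7075 = 884.355.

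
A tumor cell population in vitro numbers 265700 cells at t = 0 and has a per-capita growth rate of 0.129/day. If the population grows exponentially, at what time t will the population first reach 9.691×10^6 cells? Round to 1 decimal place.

Set N₀·e^(rt) = 9.691×10^6: e^(0.129·t) = 9.691×10^6/265700 = 36.473.
0.129·t = ln(36.473) = 3.5966, so t = 3.5966/0.129 = 27.881.

27.9 days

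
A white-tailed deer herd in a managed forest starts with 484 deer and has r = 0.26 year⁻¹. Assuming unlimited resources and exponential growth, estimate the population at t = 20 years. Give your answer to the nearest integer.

87736 deer

N(t) = N₀·e^(rt) = 484 × e^(0.26×20) = 484 × e^5.2.
e^5.2 ≈ 181.27, so N ≈ 484 × 181.27 = 87735.8.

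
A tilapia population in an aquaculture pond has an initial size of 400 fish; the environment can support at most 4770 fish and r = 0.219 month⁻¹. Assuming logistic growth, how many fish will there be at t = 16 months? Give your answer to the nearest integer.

A = (K − N₀)/N₀ = (4770 − 400)/400 = 10.925.
N(t) = K/(1 + A·e^(−rt)) = 4770/(1 + 10.925×e^(−0.219×16)).
e^(−3.504) = 0.030077; denominator = 1 + 10.925×0.030077 = 1.3286.
N = 4770/1.3286 = 3590.27.

3590 fish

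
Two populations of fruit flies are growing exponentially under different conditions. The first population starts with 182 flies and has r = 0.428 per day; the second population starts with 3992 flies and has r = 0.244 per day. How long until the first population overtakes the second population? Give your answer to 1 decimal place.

Set 182·e^(0.428t) = 3992·e^(0.244t).
e^((0.428 − 0.244)t) = 3992/182 → e^(0.184·t) = 21.934.
0.184·t = ln(21.934) = 3.088, so t = 3.088/0.184 = 16.783.

16.8 days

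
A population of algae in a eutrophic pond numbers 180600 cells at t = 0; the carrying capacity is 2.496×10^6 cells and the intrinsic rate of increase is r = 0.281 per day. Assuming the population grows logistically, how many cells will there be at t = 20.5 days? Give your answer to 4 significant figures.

A = (K − N₀)/N₀ = (2.496×10^6 − 180600)/180600 = 12.821.
N(t) = K/(1 + A·e^(−rt)) = 2.496×10^6/(1 + 12.821×e^(−0.281×20.5)).
e^(−5.761) = 0.0031495; denominator = 1 + 12.821×0.0031495 = 1.0404.
N = 2.496×10^6/1.0404 = 2.399126×10^6.

2399000 cells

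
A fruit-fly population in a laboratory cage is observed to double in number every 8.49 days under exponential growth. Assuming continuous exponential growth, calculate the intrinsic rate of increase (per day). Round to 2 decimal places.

r = ln(2)/t_d = 0.6931/8.49 = 0.081643.

0.08 per day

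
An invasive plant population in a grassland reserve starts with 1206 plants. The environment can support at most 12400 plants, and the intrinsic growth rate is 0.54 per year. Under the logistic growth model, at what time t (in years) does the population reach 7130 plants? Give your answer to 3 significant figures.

A = (K − N₀)/N₀ = (12400 − 1206)/1206 = 9.2819.
Solve 12400/(1 + 9.2819·e^(−0.54t)) = 7130: 1 + 9.2819·e^(−0.54t) = 1.7391, so e^(−0.54t) = 0.0796312.
−0.54·t = ln(0.0796312) = -2.5303, so t = 2.5303/0.54 = 4.6858.

4.69 years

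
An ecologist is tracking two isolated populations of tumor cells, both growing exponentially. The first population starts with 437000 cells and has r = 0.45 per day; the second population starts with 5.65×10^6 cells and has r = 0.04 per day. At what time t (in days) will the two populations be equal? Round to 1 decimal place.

Set 437000·e^(0.45t) = 5.65×10^6·e^(0.04t).
e^((0.45 − 0.04)t) = 5.65×10^6/437000 → e^(0.41·t) = 12.929.
0.41·t = ln(12.929) = 2.5595, so t = 2.5595/0.41 = 6.2426.

6.2 days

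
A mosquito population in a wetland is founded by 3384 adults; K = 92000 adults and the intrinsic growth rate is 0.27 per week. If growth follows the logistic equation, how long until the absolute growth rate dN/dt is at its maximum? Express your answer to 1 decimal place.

Logistic growth is fastest at N = K/2 = 46000.
A = (K − N₀)/N₀ = 26.187. Set K/(1 + A·e^(−rt)) = K/2 → A·e^(−rt) = 1.
e^(−0.27t) = 1/26.187 = 0.0381872, so t = ln(26.187)/0.27 = 3.2653/0.27 = 12.094.

12.1 weeks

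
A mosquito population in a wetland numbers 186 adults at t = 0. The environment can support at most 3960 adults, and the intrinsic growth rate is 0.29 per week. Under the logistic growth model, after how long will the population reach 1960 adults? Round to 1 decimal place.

A = (K − N₀)/N₀ = (3960 − 186)/186 = 20.29.
Solve 3960/(1 + 20.29·e^(−0.29t)) = 1960: 1 + 20.29·e^(−0.29t) = 2.0204, so e^(−0.29t) = 0.0502904.
−0.29·t = ln(0.0502904) = -2.9899, so t = 2.9899/0.29 = 10.31.

10.3 weeks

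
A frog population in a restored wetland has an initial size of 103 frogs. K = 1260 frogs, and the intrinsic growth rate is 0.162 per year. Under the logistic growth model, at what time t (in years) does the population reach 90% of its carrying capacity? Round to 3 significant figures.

28.5 years

A = (K − N₀)/N₀ = (1260 − 103)/103 = 11.233.
Solve 1260/(1 + 11.233·e^(−0.162t)) = 1134: 1 + 11.233·e^(−0.162t) = 1.1111, so e^(−0.162t) = 0.00989148.
−0.162·t = ln(0.00989148) = -4.6161, so t = 4.6161/0.162 = 28.494.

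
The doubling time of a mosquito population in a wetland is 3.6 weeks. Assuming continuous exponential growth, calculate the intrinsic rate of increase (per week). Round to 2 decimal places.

r = ln(2)/t_d = 0.6931/3.6 = 0.19254.

0.19 per week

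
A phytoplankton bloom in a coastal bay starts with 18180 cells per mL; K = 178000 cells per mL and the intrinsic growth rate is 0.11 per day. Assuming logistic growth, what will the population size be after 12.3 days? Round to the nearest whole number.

A = (K − N₀)/N₀ = (178000 − 18180)/18180 = 8.791.
N(t) = K/(1 + A·e^(−rt)) = 178000/(1 + 8.791×e^(−0.11×12.3)).
e^(−1.353) = 0.25846; denominator = 1 + 8.791×0.25846 = 3.2721.
N = 178000/3.2721 = 54398.5.

54399 cells per mL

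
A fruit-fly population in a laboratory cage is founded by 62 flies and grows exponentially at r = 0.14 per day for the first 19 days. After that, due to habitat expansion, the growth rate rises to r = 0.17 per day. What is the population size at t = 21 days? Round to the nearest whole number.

1245 flies

Phase 1: N(19) = 62·e^(0.14×19) = 62·e^2.66 = 886.37.
Phase 2 runs for 21 − 19 = 2 days at r = 0.17.
N(21) = 886.37·e^(0.17×2) = 886.37·e^0.34 = 1245.3.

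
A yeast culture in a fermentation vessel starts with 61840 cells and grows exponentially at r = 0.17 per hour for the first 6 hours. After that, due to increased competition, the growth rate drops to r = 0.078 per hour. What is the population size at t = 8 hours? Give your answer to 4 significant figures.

200400 cells

Phase 1: N(6) = 61840·e^(0.17×6) = 61840·e^1.02 = 171494.
Phase 2 runs for 8 − 6 = 2 hours at r = 0.078.
N(8) = 171494·e^(0.078×2) = 171494·e^0.156 = 200447.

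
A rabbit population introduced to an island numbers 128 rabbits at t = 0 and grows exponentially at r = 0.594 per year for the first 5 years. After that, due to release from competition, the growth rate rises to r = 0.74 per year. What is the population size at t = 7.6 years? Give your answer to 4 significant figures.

Phase 1: N(5) = 128·e^(0.594×5) = 128·e^2.97 = 2494.97.
Phase 2 runs for 7.6 − 5 = 2.6 years at r = 0.74.
N(7.6) = 2494.97·e^(0.74×2.6) = 2494.97·e^1.924 = 17086.3.

17090 rabbits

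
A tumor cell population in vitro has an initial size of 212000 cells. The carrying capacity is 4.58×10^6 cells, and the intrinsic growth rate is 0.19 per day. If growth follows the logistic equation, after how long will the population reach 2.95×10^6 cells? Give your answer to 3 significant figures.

A = (K − N₀)/N₀ = (4.58×10^6 − 212000)/212000 = 20.604.
Solve 4.58×10^6/(1 + 20.604·e^(−0.19t)) = 2.95×10^6: 1 + 20.604·e^(−0.19t) = 1.5525, so e^(−0.19t) = 0.0268175.
−0.19·t = ln(0.0268175) = -3.6187, so t = 3.6187/0.19 = 19.046.

19.0 days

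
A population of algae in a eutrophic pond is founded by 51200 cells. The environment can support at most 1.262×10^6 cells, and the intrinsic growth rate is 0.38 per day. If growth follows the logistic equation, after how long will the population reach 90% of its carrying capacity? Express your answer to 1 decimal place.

14.1 days

A = (K − N₀)/N₀ = (1.262×10^6 − 51200)/51200 = 23.648.
Solve 1.262×10^6/(1 + 23.648·e^(−0.38t)) = 1.1358×10^6: 1 + 23.648·e^(−0.38t) = 1.1111, so e^(−0.38t) = 0.00469845.
−0.38·t = ln(0.00469845) = -5.3605, so t = 5.3605/0.38 = 14.107.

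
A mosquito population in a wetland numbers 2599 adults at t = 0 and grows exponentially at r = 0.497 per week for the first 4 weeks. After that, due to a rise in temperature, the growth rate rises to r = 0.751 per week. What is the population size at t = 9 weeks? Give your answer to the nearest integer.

810885 adults

Phase 1: N(4) = 2599·e^(0.497×4) = 2599·e^1.988 = 18975.1.
Phase 2 runs for 9 − 4 = 5 weeks at r = 0.751.
N(9) = 18975.1·e^(0.751×5) = 18975.1·e^3.755 = 810885.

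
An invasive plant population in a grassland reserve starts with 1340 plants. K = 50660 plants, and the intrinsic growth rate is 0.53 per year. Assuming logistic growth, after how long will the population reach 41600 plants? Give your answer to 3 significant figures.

9.68 years

A = (K − N₀)/N₀ = (50660 − 1340)/1340 = 36.806.
Solve 50660/(1 + 36.806·e^(−0.53t)) = 41600: 1 + 36.806·e^(−0.53t) = 1.2178, so e^(−0.53t) = 0.0059172.
−0.53·t = ln(0.0059172) = -5.1299, so t = 5.1299/0.53 = 9.679.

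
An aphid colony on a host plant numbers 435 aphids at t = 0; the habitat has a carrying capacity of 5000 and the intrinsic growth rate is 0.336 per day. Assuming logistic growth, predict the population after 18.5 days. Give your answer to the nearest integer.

A = (K − N₀)/N₀ = (5000 − 435)/435 = 10.494.
N(t) = K/(1 + A·e^(−rt)) = 5000/(1 + 10.494×e^(−0.336×18.5)).
e^(−6.216) = 0.0019972; denominator = 1 + 10.494×0.0019972 = 1.021.
N = 5000/1.021 = 4897.35.

4897 aphids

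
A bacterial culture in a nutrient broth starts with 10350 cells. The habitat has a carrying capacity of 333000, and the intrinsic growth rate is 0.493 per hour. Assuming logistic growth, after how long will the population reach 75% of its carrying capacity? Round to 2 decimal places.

9.21 hours

A = (K − N₀)/N₀ = (333000 − 10350)/10350 = 31.174.
Solve 333000/(1 + 31.174·e^(−0.493t)) = 249750: 1 + 31.174·e^(−0.493t) = 1.3333, so e^(−0.493t) = 0.0106927.
−0.493·t = ln(0.0106927) = -4.5382, so t = 4.5382/0.493 = 9.2053.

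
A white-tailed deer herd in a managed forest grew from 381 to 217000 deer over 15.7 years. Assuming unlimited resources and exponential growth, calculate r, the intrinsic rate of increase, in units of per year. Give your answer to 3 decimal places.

From N(t) = N₀·e^(rt): e^(r·15.7) = 217000/381 = 569.55.
r·15.7 = ln(569.55) = 6.3449, so r = 6.3449/15.7 = 0.40413.

0.404 per year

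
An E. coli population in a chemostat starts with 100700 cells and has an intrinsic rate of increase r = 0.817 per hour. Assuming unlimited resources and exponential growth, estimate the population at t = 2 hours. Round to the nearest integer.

N(t) = N₀·e^(rt) = 100700 × e^(0.817×2) = 100700 × e^1.634.
e^1.634 ≈ 5.1243, so N ≈ 100700 × 5.1243 = 516020.

516020 cells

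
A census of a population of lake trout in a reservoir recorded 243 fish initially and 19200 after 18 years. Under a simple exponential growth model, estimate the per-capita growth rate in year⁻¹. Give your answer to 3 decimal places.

0.243 per year

From N(t) = N₀·e^(rt): e^(r·18) = 19200/243 = 79.012.
r·18 = ln(79.012) = 4.3696, so r = 4.3696/18 = 0.24276.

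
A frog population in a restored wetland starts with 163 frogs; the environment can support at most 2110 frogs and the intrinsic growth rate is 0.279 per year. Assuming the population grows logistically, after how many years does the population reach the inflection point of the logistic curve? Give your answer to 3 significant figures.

8.89 years

Logistic growth is fastest at N = K/2 = 1055.
A = (K − N₀)/N₀ = 11.945. Set K/(1 + A·e^(−rt)) = K/2 → A·e^(−rt) = 1.
e^(−0.279t) = 1/11.945 = 0.0837185, so t = ln(11.945)/0.279 = 2.4803/0.279 = 8.8899.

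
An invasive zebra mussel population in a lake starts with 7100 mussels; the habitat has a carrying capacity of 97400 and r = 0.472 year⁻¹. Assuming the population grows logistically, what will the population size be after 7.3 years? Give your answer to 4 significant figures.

A = (K − N₀)/N₀ = (97400 − 7100)/7100 = 12.718.
N(t) = K/(1 + A·e^(−rt)) = 97400/(1 + 12.718×e^(−0.472×7.3)).
e^(−3.446) = 0.031886; denominator = 1 + 12.718×0.031886 = 1.4055.
N = 97400/1.4055 = 69297.6.

69300 mussels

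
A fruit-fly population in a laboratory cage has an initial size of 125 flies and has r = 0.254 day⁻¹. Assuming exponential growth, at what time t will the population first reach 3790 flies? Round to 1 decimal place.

Set N₀·e^(rt) = 3790: e^(0.254·t) = 3790/125 = 30.32.
0.254·t = ln(30.32) = 3.4118, so t = 3.4118/0.254 = 13.432.

13.4 days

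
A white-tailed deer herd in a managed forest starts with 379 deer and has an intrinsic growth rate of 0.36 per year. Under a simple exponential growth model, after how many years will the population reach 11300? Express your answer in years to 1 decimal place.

Set N₀·e^(rt) = 11300: e^(0.36·t) = 11300/379 = 29.815.
0.36·t = ln(29.815) = 3.395, so t = 3.395/0.36 = 9.4306.

9.4 years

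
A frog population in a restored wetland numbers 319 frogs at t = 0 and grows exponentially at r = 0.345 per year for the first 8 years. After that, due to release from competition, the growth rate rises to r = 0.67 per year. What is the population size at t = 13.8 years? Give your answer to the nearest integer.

245534 frogs

Phase 1: N(8) = 319·e^(0.345×8) = 319·e^2.76 = 5040.15.
Phase 2 runs for 13.8 − 8 = 5.8 years at r = 0.67.
N(13.8) = 5040.15·e^(0.67×5.8) = 5040.15·e^3.886 = 245534.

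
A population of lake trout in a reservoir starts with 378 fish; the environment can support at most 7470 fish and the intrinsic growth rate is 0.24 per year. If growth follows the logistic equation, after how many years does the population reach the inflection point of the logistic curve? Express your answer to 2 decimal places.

12.22 years

Logistic growth is fastest at N = K/2 = 3735.
A = (K − N₀)/N₀ = 18.762. Set K/(1 + A·e^(−rt)) = K/2 → A·e^(−rt) = 1.
e^(−0.24t) = 1/18.762 = 0.0532995, so t = ln(18.762)/0.24 = 2.9318/0.24 = 12.216.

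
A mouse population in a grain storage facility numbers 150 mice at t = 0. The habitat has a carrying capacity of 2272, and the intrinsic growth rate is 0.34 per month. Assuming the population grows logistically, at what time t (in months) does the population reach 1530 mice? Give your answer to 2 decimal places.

A = (K − N₀)/N₀ = (2272 − 150)/150 = 14.147.
Solve 2272/(1 + 14.147·e^(−0.34t)) = 1530: 1 + 14.147·e^(−0.34t) = 1.485, so e^(−0.34t) = 0.0342814.
−0.34·t = ln(0.0342814) = -3.3732, so t = 3.3732/0.34 = 9.921.

9.92 months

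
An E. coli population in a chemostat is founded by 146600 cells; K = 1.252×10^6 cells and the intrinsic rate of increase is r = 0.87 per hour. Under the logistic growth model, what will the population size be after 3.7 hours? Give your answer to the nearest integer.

961913 cells

A = (K − N₀)/N₀ = (1.252×10^6 − 146600)/146600 = 7.5402.
N(t) = K/(1 + A·e^(−rt)) = 1.252×10^6/(1 + 7.5402×e^(−0.87×3.7)).
e^(−3.219) = 0.039995; denominator = 1 + 7.5402×0.039995 = 1.3016.
N = 1.252×10^6/1.3016 = 961913.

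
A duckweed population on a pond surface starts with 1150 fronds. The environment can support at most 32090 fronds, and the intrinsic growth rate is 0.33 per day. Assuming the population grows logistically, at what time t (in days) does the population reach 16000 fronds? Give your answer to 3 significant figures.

9.96 days

A = (K − N₀)/N₀ = (32090 − 1150)/1150 = 26.904.
Solve 32090/(1 + 26.904·e^(−0.33t)) = 16000: 1 + 26.904·e^(−0.33t) = 2.0056, so e^(−0.33t) = 0.0373778.
−0.33·t = ln(0.0373778) = -3.2867, so t = 3.2867/0.33 = 9.9596.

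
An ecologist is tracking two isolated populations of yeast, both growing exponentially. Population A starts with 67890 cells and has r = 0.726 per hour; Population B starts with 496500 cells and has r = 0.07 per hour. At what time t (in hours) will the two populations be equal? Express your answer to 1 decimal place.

3.0 hours

Set 67890·e^(0.726t) = 496500·e^(0.07t).
e^((0.726 − 0.07)t) = 496500/67890 → e^(0.656·t) = 7.3133.
0.656·t = ln(7.3133) = 1.9897, so t = 1.9897/0.656 = 3.0331.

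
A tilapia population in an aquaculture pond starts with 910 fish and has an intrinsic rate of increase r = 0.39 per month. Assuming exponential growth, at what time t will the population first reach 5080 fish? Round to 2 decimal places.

4.41 months

Set N₀·e^(rt) = 5080: e^(0.39·t) = 5080/910 = 5.5824.
0.39·t = ln(5.5824) = 1.7196, so t = 1.7196/0.39 = 4.4093.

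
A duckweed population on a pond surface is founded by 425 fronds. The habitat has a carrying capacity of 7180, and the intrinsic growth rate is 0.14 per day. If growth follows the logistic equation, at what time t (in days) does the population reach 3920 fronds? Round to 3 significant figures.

A = (K − N₀)/N₀ = (7180 − 425)/425 = 15.894.
Solve 7180/(1 + 15.894·e^(−0.14t)) = 3920: 1 + 15.894·e^(−0.14t) = 1.8316, so e^(−0.14t) = 0.0523233.
−0.14·t = ln(0.0523233) = -2.9503, so t = 2.9503/0.14 = 21.074.

21.1 days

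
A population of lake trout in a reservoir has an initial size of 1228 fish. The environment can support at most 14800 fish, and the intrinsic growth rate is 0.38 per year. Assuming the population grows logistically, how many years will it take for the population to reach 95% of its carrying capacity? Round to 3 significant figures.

A = (K − N₀)/N₀ = (14800 − 1228)/1228 = 11.052.
Solve 14800/(1 + 11.052·e^(−0.38t)) = 14060: 1 + 11.052·e^(−0.38t) = 1.0526, so e^(−0.38t) = 0.00476213.
−0.38·t = ln(0.00476213) = -5.3471, so t = 5.3471/0.38 = 14.071.

14.1 years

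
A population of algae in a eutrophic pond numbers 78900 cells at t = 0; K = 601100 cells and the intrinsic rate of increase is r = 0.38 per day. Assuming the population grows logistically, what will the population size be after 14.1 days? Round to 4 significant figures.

582900 cells

A = (K − N₀)/N₀ = (601100 − 78900)/78900 = 6.6185.
N(t) = K/(1 + A·e^(−rt)) = 601100/(1 + 6.6185×e^(−0.38×14.1)).
e^(−5.358) = 0.0047103; denominator = 1 + 6.6185×0.0047103 = 1.0312.
N = 601100/1.0312 = 582927.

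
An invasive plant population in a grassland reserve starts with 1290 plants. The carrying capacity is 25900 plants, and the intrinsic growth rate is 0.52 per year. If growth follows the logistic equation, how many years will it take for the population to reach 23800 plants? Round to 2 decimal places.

A = (K − N₀)/N₀ = (25900 − 1290)/1290 = 19.078.
Solve 25900/(1 + 19.078·e^(−0.52t)) = 23800: 1 + 19.078·e^(−0.52t) = 1.0882, so e^(−0.52t) = 0.00462509.
−0.52·t = ln(0.00462509) = -5.3763, so t = 5.3763/0.52 = 10.339.

10.34 years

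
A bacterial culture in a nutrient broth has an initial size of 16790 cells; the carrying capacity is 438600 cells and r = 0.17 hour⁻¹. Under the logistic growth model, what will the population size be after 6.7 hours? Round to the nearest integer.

A = (K − N₀)/N₀ = (438600 − 16790)/16790 = 25.123.
N(t) = K/(1 + A·e^(−rt)) = 438600/(1 + 25.123×e^(−0.17×6.7)).
e^(−1.139) = 0.32014; denominator = 1 + 25.123×0.32014 = 9.0428.
N = 438600/9.0428 = 48502.9.

48503 cells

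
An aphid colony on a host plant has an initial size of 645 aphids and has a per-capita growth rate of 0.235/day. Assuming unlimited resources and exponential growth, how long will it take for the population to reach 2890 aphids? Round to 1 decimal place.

Set N₀·e^(rt) = 2890: e^(0.235·t) = 2890/645 = 4.4806.
0.235·t = ln(4.4806) = 1.4998, so t = 1.4998/0.235 = 6.382.

6.4 days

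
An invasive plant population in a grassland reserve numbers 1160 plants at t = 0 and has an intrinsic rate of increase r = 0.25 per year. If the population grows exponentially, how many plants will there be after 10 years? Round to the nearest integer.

N(t) = N₀·e^(rt) = 1160 × e^(0.25×10) = 1160 × e^2.5.
e^2.5 ≈ 12.182, so N ≈ 1160 × 12.182 = 14131.7.

14132 plants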